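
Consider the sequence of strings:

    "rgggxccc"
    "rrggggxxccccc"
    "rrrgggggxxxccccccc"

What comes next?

The n-th term is n-1 r's then n+1 g's then n-1 x's then 2n-1 c's, where the shown terms are n = 2, 3, 4.
Setting n = 5 gives 4, 6, 4, 9 characters in each block.

rrrrggggggxxxxccccccccc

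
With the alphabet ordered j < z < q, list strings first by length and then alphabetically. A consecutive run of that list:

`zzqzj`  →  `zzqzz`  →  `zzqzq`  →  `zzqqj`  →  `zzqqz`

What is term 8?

zqjjz

Stepping forward 3 times from zzqqz: zzqqz → zzqqq → zqjjj, then the target.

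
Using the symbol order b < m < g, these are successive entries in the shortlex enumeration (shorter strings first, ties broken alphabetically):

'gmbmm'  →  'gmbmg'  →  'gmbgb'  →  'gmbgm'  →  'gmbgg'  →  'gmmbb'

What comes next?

The successor of gmmbb increments the rightmost position that isn't already g and resets every position after it to b.

gmmbm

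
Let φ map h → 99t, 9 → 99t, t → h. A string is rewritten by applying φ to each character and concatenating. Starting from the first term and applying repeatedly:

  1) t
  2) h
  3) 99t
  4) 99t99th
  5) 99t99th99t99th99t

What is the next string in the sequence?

φ(99t99th99t99th99t) expands symbol-by-symbol to 99t 99t h 99t 99t h 99t 99t 99t h 99t 99t h 99t 99t 99t h; joining the 17 pieces gives the next term.

99t99th99t99th99t99t99th99t99th99t99t99th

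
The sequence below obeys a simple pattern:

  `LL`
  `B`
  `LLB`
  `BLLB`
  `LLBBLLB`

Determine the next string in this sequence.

From term 3 onward, concatenate the second-to-last term with the last: LL·B = LLB, B·LLB = BLLB, …
The next term joins BLLB and LLBBLLB.

BLLBLLBBLLB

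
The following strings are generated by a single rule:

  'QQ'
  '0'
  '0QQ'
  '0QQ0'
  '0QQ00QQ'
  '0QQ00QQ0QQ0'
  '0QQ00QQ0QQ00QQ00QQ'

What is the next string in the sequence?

0QQ00QQ0QQ00QQ00QQ0QQ00QQ0QQ0

This is a Fibonacci-style word recurrence s(k) = s(k−1)·s(k−2): e.g. 0·QQ = 0QQ.
Continuing: 0QQ00QQ0QQ00QQ00QQ · 0QQ00QQ0QQ0 gives term 8.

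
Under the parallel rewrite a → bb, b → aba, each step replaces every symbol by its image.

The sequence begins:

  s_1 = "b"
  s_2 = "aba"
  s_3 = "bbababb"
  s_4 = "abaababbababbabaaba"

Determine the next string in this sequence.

bbababbbbababbabaababbababbabaababbababbbbababb

φ(abaababbababbabaaba) expands symbol-by-symbol to bb aba bb bb aba bb aba aba bb aba bb aba aba bb aba bb bb aba bb; joining the 19 pieces gives the next term.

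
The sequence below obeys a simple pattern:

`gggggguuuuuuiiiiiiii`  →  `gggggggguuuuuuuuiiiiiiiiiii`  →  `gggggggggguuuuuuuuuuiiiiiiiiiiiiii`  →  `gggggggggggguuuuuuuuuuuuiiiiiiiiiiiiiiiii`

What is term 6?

Each string has the form g^{2n+2} u^{2n+2} i^{3n+2}, where the shown terms are n = 2, 3, 4, 5.
At n = 7 the blocks have lengths 16, 16, 23.

gggggggggggggggguuuuuuuuuuuuuuuuiiiiiiiiiiiiiiiiiiiiiii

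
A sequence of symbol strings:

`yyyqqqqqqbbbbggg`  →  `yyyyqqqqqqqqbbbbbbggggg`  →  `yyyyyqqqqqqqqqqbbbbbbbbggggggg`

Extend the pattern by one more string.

Reading off run lengths: y runs 3, 4, 5; q runs 6, 8, 10; b runs 4, 6, 8; g runs 3, 5, 7 — each is linear in n, where the shown terms are n = 2, 3, 4.
For the next term, n = 5, so the run lengths are 6, 12, 10, 9.

yyyyyyqqqqqqqqqqqqbbbbbbbbbbggggggggg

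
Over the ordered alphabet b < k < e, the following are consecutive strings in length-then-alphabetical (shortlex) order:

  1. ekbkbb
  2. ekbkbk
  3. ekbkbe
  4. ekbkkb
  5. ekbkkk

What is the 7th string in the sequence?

ekbkeb

Advancing 2 positions from ekbkkk through ekbkkk → ekbkke reaches term 7.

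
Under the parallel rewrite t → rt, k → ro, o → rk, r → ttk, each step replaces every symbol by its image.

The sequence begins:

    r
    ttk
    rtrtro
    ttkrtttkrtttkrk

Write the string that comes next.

Rewriting the 15 symbols of ttkrtttkrtttkrk one by one yields rt rt ro ttk rt rt rt ro ttk rt rt rt ro ttk ro; concatenated:

rtrtrottkrtrtrtrottkrtrtrtrottkro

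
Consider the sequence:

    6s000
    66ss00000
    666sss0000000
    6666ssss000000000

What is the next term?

66666sssss00000000000

Reading off run lengths: 6 runs 1, 2, 3, 4; s runs 1, 2, 3, 4; 0 runs 3, 5, 7, 9 — each is linear in n (n = 1, 2, …).
At n = 5 the blocks have lengths 5, 5, 11.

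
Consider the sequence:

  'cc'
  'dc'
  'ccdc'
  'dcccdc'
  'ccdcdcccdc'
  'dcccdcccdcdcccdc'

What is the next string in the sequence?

This is a Fibonacci-style word recurrence s(k) = s(k−2)·s(k−1): e.g. cc·dc = ccdc.
So term 7 is ccdcdcccdc·dcccdcccdcdcccdc.

ccdcdcccdcdcccdcccdcdcccdc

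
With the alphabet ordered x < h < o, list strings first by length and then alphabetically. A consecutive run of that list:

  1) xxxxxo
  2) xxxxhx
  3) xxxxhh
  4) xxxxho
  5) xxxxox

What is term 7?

xxxxoo

Continuing the enumeration 2 steps past xxxxox: xxxxox → xxxxoh → (answer).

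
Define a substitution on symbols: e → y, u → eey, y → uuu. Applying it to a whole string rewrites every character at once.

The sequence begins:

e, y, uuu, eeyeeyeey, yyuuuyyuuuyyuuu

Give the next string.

Applying the rule to each of the 15 symbols of yyuuuyyuuuyyuuu gives the pieces uuu uuu eey eey eey uuu uuu eey eey eey uuu uuu eey eey eey, which concatenate to the answer.

uuuuuueeyeeyeeyuuuuuueeyeeyeeyuuuuuueeyeeyeey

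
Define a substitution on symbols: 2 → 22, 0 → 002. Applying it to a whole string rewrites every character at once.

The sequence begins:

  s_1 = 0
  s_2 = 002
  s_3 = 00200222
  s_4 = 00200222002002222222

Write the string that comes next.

002002220020022222220020022200200222222222222222

φ(00200222002002222222) expands symbol-by-symbol to 002 002 22 002 002 22 22 22 002 002 22 002 002 22 22 22 22 22 22 22; joining the 20 pieces gives the next term.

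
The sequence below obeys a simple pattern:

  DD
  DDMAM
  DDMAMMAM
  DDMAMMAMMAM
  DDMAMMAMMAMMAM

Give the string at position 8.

Each term is the previous one with MAM appended.
From DDMAMMAMMAMMAM, 3 further steps: DDMAMMAMMAMMAM → DDMAMMAMMAMMAMMAM → DDMAMMAMMAMMAMMAMMAM → (answer).

DDMAMMAMMAMMAMMAMMAMMAM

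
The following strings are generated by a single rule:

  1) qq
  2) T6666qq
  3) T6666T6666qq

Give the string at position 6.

T6666T6666T6666T6666T6666qq

The strings grow by a fixed prefix T6666 each time.
From T6666T6666qq, 3 further steps: T6666T6666qq → T6666T6666T6666qq → T6666T6666T6666T6666qq → (answer).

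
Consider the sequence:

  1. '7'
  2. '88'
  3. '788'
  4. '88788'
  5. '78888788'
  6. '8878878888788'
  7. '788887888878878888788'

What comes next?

8878878888788788887888878878888788

This is a Fibonacci-style word recurrence s(k) = s(k−2)·s(k−1): e.g. 7·88 = 788.
So term 8 is 8878878888788·788887888878878888788.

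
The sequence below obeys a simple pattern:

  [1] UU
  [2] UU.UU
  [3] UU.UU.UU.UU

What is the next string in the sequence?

Each string is two copies of the previous one joined by '.'.
So the next term is two copies of UU.UU.UU.UU with '.' between the halves.

UU.UU.UU.UU.UU.UU.UU.UU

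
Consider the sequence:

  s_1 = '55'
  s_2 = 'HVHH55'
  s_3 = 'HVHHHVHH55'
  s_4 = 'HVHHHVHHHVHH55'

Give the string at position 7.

HVHHHVHHHVHHHVHHHVHHHVHH55

Each term is the previous one with HVHH prepended.
From HVHHHVHHHVHH55, 3 further steps: HVHHHVHHHVHH55 → HVHHHVHHHVHHHVHH55 → HVHHHVHHHVHHHVHHHVHH55 → (answer).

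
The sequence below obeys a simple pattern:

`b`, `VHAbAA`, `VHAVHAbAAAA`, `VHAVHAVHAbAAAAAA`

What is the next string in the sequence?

VHAVHAVHAVHAbAAAAAAAA

s(k+1) = VHA·s(k)·AA, so each term gains VHA as a prefix and AA as a suffix.
One more step from VHAVHAVHAbAAAAAA gives the answer.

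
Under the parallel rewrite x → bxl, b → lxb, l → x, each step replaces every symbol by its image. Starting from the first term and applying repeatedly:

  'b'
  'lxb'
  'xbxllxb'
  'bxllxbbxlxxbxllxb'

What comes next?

lxbbxlxxbxllxblxbbxlxbxlbxllxbbxlxxbxllxb

Applying the rule to each of the 17 symbols of bxllxbbxlxxbxllxb gives the pieces lxb bxl x x bxl lxb lxb bxl x bxl bxl lxb bxl x x bxl lxb, which concatenate to the answer.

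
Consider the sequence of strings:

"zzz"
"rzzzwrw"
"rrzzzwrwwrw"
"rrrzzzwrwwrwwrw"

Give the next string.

Each term wraps the previous one in r on the left and wrw on the right.
Applying this once more to rrrzzzwrwwrwwrw:

rrrrzzzwrwwrwwrwwrw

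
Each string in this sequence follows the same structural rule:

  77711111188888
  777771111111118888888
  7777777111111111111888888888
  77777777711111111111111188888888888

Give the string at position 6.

7777777777777111111111111111111111888888888888888

Each string has the form 7^{2n-1} 1^{3n} 8^{2n+1}, where the shown terms are n = 2, 3, 4, 5.
At n = 7 the blocks have lengths 13, 21, 15.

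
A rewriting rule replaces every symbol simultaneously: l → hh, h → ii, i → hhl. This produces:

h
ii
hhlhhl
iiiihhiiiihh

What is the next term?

Rewriting each symbol of iiiihhiiiihh: i→hhl, i→hhl, i→hhl, i→hhl, h→ii, h→ii, i→hhl, i→hhl, i→hhl, i→hhl, h→ii, h→ii, which concatenates to hhl hhl hhl hhl ii ii hhl hhl hhl hhl ii ii.

hhlhhlhhlhhliiiihhlhhlhhlhhliiii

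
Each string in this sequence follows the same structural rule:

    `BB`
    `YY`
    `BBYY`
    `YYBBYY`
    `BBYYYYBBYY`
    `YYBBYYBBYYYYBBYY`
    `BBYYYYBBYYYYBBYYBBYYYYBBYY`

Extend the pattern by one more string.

YYBBYYBBYYYYBBYYBBYYYYBBYYYYBBYYBBYYYYBBYY

This is a Fibonacci-style word recurrence s(k) = s(k−2)·s(k−1): e.g. BB·YY = BBYY.
So term 8 is YYBBYYBBYYYYBBYY·BBYYYYBBYYYYBBYYBBYYYYBBYY.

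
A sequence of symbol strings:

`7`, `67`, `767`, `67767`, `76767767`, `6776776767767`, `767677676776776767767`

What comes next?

From term 3 onward, concatenate the second-to-last term with the last: 7·67 = 767, 67·767 = 67767, …
Continuing: 6776776767767 · 767677676776776767767 gives term 8.

6776776767767767677676776776767767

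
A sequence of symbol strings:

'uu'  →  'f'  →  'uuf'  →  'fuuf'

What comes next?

This is a Fibonacci-style word recurrence s(k) = s(k−2)·s(k−1): e.g. uu·f = uuf.
So term 5 is uuf·fuuf.

uuffuuf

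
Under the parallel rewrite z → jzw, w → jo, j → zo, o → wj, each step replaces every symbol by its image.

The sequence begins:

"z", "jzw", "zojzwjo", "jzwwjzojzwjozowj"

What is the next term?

zojzwjojozojzwwjzojzwjozowjjzwwjjozo

φ(jzwwjzojzwjozowj) expands symbol-by-symbol to zo jzw jo jo zo jzw wj zo jzw jo zo wj jzw wj jo zo; joining the 16 pieces gives the next term.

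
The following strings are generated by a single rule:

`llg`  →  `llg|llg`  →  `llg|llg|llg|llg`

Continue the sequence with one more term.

llg|llg|llg|llg|llg|llg|llg|llg

Each string is two copies of the previous one joined by '|'.
One more doubling of llg|llg|llg|llg gives the answer.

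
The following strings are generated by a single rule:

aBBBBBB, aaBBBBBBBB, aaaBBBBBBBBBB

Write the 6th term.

aaaaaaBBBBBBBBBBBBBBBB

Each string has the form a^{n-1} B^{2n+2}, where the shown terms are n = 2, 3, 4.
Setting n = 7 gives 6, 16 characters in each block.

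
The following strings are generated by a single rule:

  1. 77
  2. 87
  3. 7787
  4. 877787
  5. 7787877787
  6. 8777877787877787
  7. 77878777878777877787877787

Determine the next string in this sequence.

This is a Fibonacci-style word recurrence s(k) = s(k−2)·s(k−1): e.g. 77·87 = 7787.
Continuing: 8777877787877787 · 77878777878777877787877787 gives term 8.

877787778787778777878777878777877787877787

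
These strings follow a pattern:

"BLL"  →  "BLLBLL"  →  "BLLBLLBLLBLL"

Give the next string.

BLLBLLBLLBLLBLLBLLBLLBLL

Every step duplicates the string.
One more doubling of BLLBLLBLLBLL gives the answer.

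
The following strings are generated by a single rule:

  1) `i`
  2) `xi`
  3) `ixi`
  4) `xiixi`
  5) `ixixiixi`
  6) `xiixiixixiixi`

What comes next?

ixixiixixiixiixixiixi

Each term (from the third on) is the two preceding terms concatenated in order: term 3 = i·xi = ixi.
Continuing: ixixiixi · xiixiixixiixi gives term 7.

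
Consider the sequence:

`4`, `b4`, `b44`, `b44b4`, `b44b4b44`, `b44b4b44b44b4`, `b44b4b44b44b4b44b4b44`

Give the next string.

This is a Fibonacci-style word recurrence s(k) = s(k−1)·s(k−2): e.g. b4·4 = b44.
Continuing: b44b4b44b44b4b44b4b44 · b44b4b44b44b4 gives term 8.

b44b4b44b44b4b44b4b44b44b4b44b44b4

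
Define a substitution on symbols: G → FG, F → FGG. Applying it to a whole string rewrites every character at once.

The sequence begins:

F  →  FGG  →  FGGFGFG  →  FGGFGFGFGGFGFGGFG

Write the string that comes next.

FGGFGFGFGGFGFGGFGFGGFGFGFGGFGFGGFGFGFGGFG

φ(FGGFGFGFGGFGFGGFG) expands symbol-by-symbol to FGG FG FG FGG FG FGG FG FGG FG FG FGG FG FGG FG FG FGG FG; joining the 17 pieces gives the next term.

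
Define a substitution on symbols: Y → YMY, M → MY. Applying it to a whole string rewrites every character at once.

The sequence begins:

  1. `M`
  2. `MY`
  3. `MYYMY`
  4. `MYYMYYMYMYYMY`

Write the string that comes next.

Rewriting the 13 symbols of MYYMYYMYMYYMY one by one yields MY YMY YMY MY YMY YMY MY YMY MY YMY YMY MY YMY; concatenated:

MYYMYYMYMYYMYYMYMYYMYMYYMYYMYMYYMY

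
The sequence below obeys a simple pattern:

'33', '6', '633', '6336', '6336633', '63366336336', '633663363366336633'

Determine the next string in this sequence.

63366336336633663363366336336

Each term (from the third on) is the previous term followed by the one before it: term 3 = 6·33 = 633.
The next term joins 633663363366336633 and 63366336336.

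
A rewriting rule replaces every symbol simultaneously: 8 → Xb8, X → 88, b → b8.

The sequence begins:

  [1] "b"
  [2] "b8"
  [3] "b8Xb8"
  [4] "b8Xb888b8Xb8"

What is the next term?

Apply φ to b8Xb888b8Xb8 symbol by symbol: b→b8, 8→Xb8, X→88, b→b8, 8→Xb8, 8→Xb8, 8→Xb8, b→b8, 8→Xb8, X→88, b→b8, 8→Xb8; joined: b8 Xb8 88 b8 Xb8 Xb8 Xb8 b8 Xb8 88 b8 Xb8.

b8Xb888b8Xb8Xb8Xb8b8Xb888b8Xb8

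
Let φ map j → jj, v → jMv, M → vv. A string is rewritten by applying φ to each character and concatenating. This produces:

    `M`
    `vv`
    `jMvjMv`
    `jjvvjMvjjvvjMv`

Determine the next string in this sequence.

jjjjjMvjMvjjvvjMvjjjjjMvjMvjjvvjMv

Replace each of the 14 characters of jjvvjMvjjvvjMv in place — jj jj jMv jMv jj vv jMv jj jj jMv jMv jj vv jMv — and concatenate.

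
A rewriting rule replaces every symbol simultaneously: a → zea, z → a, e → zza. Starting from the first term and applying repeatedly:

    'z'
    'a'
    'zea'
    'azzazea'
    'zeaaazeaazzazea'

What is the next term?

Applying the rule to each of the 15 symbols of zeaaazeaazzazea gives the pieces a zza zea zea zea a zza zea zea a a zea a zza zea, which concatenate to the answer.

azzazeazeazeaazzazeazeaaazeaazzazea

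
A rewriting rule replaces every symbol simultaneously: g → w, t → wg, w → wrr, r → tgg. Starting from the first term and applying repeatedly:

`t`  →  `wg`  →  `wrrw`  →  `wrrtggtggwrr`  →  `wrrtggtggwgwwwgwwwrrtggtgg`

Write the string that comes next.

Applying the rule to each of the 26 symbols of wrrtggtggwgwwwgwwwrrtggtgg gives the pieces wrr tgg tgg wg w w wg w w wrr w wrr wrr wrr w wrr wrr wrr tgg tgg wg w w wg w w, which concatenate to the answer.

wrrtggtggwgwwwgwwwrrwwrrwrrwrrwwrrwrrwrrtggtggwgwwwgww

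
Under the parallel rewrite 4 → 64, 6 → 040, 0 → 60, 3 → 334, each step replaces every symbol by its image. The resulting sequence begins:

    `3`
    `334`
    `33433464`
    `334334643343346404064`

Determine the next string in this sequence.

φ(334334643343346404064) expands symbol-by-symbol to 334 334 64 334 334 64 040 64 334 334 64 334 334 64 040 64 60 64 60 040 64; joining the 21 pieces gives the next term.

33433464334334640406433433464334334640406460646004064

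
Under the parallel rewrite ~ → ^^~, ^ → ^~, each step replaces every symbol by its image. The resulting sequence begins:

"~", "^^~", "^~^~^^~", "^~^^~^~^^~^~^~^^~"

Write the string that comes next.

Rewriting the 17 symbols of ^~^^~^~^^~^~^~^^~ one by one yields ^~ ^^~ ^~ ^~ ^^~ ^~ ^^~ ^~ ^~ ^^~ ^~ ^^~ ^~ ^^~ ^~ ^~ ^^~; concatenated:

^~^^~^~^~^^~^~^^~^~^~^^~^~^^~^~^^~^~^~^^~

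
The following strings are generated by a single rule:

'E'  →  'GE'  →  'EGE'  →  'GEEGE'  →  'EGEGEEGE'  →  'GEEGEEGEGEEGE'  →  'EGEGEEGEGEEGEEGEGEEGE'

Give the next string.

This is a Fibonacci-style word recurrence s(k) = s(k−2)·s(k−1): e.g. E·GE = EGE.
Continuing: GEEGEEGEGEEGE · EGEGEEGEGEEGEEGEGEEGE gives term 8.

GEEGEEGEGEEGEEGEGEEGEGEEGEEGEGEEGE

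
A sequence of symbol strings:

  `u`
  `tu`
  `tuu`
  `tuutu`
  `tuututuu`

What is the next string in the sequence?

tuututuutuutu

This is a Fibonacci-style word recurrence s(k) = s(k−1)·s(k−2): e.g. tu·u = tuu.
The next term joins tuututuu and tuutu.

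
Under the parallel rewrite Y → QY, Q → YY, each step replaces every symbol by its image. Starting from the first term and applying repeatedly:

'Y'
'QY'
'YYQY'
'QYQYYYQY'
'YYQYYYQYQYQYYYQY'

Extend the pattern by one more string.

QYQYYYQYQYQYYYQYYYQYYYQYQYQYYYQY

φ(YYQYYYQYQYQYYYQY) expands symbol-by-symbol to QY QY YY QY QY QY YY QY YY QY YY QY QY QY YY QY; joining the 16 pieces gives the next term.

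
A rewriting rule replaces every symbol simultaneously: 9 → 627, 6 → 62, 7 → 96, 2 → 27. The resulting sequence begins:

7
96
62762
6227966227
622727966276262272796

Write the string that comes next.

62272796279662762622796622762272796279662762

Applying the rule to each of the 21 symbols of 622727966276262272796 gives the pieces 62 27 27 96 27 96 627 62 62 27 96 62 27 62 27 27 96 27 96 627 62, which concatenate to the answer.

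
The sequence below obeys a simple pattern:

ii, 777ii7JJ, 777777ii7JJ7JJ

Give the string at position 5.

Every step adds 777 to the front and 7JJ to the end of the previous string.
From 777777ii7JJ7JJ, 2 further steps: 777777ii7JJ7JJ → 777777777ii7JJ7JJ7JJ → (answer).

777777777777ii7JJ7JJ7JJ7JJ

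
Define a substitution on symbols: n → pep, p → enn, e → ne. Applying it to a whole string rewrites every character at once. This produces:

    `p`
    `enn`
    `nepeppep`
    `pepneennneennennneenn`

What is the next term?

φ(pepneennneennennneenn) expands symbol-by-symbol to enn ne enn pep ne ne pep pep pep ne ne pep pep ne pep pep pep ne ne pep pep; joining the 21 pieces gives the next term.

ennneennpepnenepeppeppepnenepeppepnepeppeppepnenepeppep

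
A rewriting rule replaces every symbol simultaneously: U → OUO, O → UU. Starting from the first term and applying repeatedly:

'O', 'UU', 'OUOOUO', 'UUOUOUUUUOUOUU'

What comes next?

Applying the rule to each of the 14 symbols of UUOUOUUUUOUOUU gives the pieces OUO OUO UU OUO UU OUO OUO OUO OUO UU OUO UU OUO OUO, which concatenate to the answer.

OUOOUOUUOUOUUOUOOUOOUOOUOUUOUOUUOUOOUO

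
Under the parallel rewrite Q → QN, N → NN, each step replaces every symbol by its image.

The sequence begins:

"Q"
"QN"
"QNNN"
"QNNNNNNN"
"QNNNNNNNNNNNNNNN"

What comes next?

Rewriting the 16 symbols of QNNNNNNNNNNNNNNN one by one yields QN NN NN NN NN NN NN NN NN NN NN NN NN NN NN NN; concatenated:

QNNNNNNNNNNNNNNNNNNNNNNNNNNNNNNN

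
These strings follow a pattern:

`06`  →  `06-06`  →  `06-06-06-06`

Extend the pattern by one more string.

Every step duplicates the string with '-' between the halves.
Doubling 06-06-06-06 with '-' between the halves:

06-06-06-06-06-06-06-06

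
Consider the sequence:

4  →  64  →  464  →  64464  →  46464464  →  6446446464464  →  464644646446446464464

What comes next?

Each term (from the third on) is the two preceding terms concatenated in order: term 3 = 4·64 = 464.
So term 8 is 6446446464464·464644646446446464464.

6446446464464464644646446446464464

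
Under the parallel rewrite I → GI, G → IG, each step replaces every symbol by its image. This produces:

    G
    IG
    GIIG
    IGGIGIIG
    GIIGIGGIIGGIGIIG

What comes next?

IGGIGIIGGIIGIGGIGIIGIGGIIGGIGIIG

φ(GIIGIGGIIGGIGIIG) expands symbol-by-symbol to IG GI GI IG GI IG IG GI GI IG IG GI IG GI GI IG; joining the 16 pieces gives the next term.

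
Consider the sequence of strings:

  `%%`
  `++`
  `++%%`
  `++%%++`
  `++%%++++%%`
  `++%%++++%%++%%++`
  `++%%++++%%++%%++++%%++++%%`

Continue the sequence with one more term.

Each term (from the third on) is the previous term followed by the one before it: term 3 = ++·%% = ++%%.
The next term joins ++%%++++%%++%%++++%%++++%% and ++%%++++%%++%%++.

++%%++++%%++%%++++%%++++%%++%%++++%%++%%++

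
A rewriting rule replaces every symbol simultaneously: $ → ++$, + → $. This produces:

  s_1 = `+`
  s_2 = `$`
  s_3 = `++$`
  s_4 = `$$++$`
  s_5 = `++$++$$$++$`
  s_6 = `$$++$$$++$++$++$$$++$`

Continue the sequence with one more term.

Rewriting the 21 symbols of $$++$$$++$++$++$$$++$ one by one yields ++$ ++$ $ $ ++$ ++$ ++$ $ $ ++$ $ $ ++$ $ $ ++$ ++$ ++$ $ $ ++$; concatenated:

++$++$$$++$++$++$$$++$$$++$$$++$++$++$$$++$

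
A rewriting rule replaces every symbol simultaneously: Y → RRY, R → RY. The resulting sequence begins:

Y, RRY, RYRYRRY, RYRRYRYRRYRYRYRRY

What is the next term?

RYRRYRYRYRRYRYRRYRYRYRRYRYRRYRYRRYRYRYRRY

Applying the rule to each of the 17 symbols of RYRRYRYRRYRYRYRRY gives the pieces RY RRY RY RY RRY RY RRY RY RY RRY RY RRY RY RRY RY RY RRY, which concatenate to the answer.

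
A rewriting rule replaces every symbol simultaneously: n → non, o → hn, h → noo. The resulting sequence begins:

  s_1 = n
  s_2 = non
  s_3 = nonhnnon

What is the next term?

Apply φ to nonhnnon symbol by symbol: n→non, o→hn, n→non, h→noo, n→non, n→non, o→hn, n→non; joined: non hn non noo non non hn non.

nonhnnonnoononnonhnnon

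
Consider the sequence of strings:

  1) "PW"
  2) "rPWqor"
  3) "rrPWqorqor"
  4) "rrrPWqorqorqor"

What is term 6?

rrrrrPWqorqorqorqorqor

s(k+1) = r·s(k)·qor, so each term gains r as a prefix and qor as a suffix.
From rrrPWqorqorqor, 2 further steps: rrrPWqorqorqor → rrrrPWqorqorqorqor → (answer).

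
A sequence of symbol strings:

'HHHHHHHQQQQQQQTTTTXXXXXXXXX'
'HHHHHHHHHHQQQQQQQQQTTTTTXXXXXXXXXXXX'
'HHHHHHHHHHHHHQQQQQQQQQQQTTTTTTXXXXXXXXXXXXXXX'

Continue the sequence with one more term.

HHHHHHHHHHHHHHHHQQQQQQQQQQQQQTTTTTTTXXXXXXXXXXXXXXXXXX

Each string has the form H^{3n-2} Q^{2n+1} T^{n+1} X^{3n}, where the shown terms are n = 3, 4, 5.
At n = 6 the blocks have lengths 16, 13, 7, 18.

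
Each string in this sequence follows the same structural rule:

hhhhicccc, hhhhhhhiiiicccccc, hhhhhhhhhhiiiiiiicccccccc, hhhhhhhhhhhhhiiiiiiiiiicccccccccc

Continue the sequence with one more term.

hhhhhhhhhhhhhhhhiiiiiiiiiiiiicccccccccccc

Term n consists of 3n+1 h's, followed by 3n-2 i's, followed by 2n+2 c's (n = 1, 2, …).
At n = 5 the blocks have lengths 16, 13, 12.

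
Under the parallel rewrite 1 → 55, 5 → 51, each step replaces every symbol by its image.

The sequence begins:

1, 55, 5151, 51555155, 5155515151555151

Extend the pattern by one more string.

φ(5155515151555151) expands symbol-by-symbol to 51 55 51 51 51 55 51 55 51 55 51 51 51 55 51 55; joining the 16 pieces gives the next term.

51555151515551555155515151555155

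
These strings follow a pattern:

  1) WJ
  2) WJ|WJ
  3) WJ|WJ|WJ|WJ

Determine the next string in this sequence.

Every step duplicates the string with '|' between the halves.
One more doubling of WJ|WJ|WJ|WJ gives the answer.

WJ|WJ|WJ|WJ|WJ|WJ|WJ|WJ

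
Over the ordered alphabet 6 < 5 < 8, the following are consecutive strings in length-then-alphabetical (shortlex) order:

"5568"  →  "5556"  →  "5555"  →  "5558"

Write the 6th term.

Stepping forward 2 times from 5558: 5558 → 5586, then the target.

5585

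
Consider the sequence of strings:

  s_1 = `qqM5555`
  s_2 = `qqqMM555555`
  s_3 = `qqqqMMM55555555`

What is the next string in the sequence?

Reading off run lengths: q runs 2, 3, 4; M runs 1, 2, 3; 5 runs 4, 6, 8 — each is linear in n, where the shown terms are n = 2, 3, 4.
Setting n = 5 gives 5, 4, 10 characters in each block.

qqqqqMMMM5555555555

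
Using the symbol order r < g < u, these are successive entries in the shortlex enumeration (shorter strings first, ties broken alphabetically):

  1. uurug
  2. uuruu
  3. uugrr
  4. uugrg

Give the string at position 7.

Stepping forward 3 times from uugrg: uugrg → uugru → uuggr, then the target.

uuggg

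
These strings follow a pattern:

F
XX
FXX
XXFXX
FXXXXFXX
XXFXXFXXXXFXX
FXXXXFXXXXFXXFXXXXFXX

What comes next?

XXFXXFXXXXFXXFXXXXFXXXXFXXFXXXXFXX

From term 3 onward, concatenate the second-to-last term with the last: F·XX = FXX, XX·FXX = XXFXX, …
So term 8 is XXFXXFXXXXFXX·FXXXXFXXXXFXXFXXXXFXX.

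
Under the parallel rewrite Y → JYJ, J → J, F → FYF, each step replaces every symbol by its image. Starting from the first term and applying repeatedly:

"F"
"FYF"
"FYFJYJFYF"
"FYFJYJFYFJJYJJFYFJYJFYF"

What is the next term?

φ(FYFJYJFYFJJYJJFYFJYJFYF) expands symbol-by-symbol to FYF JYJ FYF J JYJ J FYF JYJ FYF J J JYJ J J FYF JYJ FYF J JYJ J FYF JYJ FYF; joining the 23 pieces gives the next term.

FYFJYJFYFJJYJJFYFJYJFYFJJJYJJJFYFJYJFYFJJYJJFYFJYJFYF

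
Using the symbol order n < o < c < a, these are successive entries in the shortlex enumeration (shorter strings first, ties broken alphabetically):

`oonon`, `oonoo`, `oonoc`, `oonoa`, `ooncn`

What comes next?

oonco

Treat ooncn as a base-4 numeral over the given alphabet and add one, carrying through any trailing a's.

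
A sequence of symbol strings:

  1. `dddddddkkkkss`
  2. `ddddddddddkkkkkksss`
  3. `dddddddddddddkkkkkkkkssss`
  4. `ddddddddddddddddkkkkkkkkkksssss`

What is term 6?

ddddddddddddddddddddddkkkkkkkkkkkkkksssssss

Each string has the form d^{3n+1} k^{2n} s^{n}, where the shown terms are n = 2, 3, 4, 5.
For term 6, n = 7, so the run lengths are 22, 14, 7.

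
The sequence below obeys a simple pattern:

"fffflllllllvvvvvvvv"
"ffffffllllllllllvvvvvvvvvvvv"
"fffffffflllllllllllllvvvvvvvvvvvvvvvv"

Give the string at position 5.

Each string has the form f^{2n} l^{3n+1} v^{4n}, where the shown terms are n = 2, 3, 4.
Setting n = 6 gives 12, 19, 24 characters in each block.

fffffffffffflllllllllllllllllllvvvvvvvvvvvvvvvvvvvvvvvv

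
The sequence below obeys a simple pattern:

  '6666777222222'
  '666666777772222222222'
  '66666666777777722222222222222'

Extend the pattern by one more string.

Reading off run lengths: 6 runs 4, 6, 8; 7 runs 3, 5, 7; 2 runs 6, 10, 14 — each is linear in n (n = 1, 2, …).
For the next term, n = 4, so the run lengths are 10, 9, 18.

6666666666777777777222222222222222222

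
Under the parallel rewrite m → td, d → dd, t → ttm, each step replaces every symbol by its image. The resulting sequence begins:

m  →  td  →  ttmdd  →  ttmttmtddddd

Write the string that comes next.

Rewriting each symbol of ttmttmtddddd: t→ttm, t→ttm, m→td, t→ttm, t→ttm, m→td, t→ttm, d→dd, d→dd, d→dd, d→dd, d→dd, which concatenates to ttm ttm td ttm ttm td ttm dd dd dd dd dd.

ttmttmtdttmttmtdttmdddddddddd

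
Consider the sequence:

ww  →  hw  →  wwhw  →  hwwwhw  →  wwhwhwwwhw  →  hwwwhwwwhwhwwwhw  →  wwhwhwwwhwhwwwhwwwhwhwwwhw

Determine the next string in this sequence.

This is a Fibonacci-style word recurrence s(k) = s(k−2)·s(k−1): e.g. ww·hw = wwhw.
Continuing: hwwwhwwwhwhwwwhw · wwhwhwwwhwhwwwhwwwhwhwwwhw gives term 8.

hwwwhwwwhwhwwwhwwwhwhwwwhwhwwwhwwwhwhwwwhw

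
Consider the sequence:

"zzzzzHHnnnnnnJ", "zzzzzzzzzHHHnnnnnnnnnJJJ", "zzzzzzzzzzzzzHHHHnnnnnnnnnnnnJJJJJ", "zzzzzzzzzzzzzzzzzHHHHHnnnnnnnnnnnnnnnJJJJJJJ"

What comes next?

Reading off run lengths: z runs 5, 9, 13, 17; H runs 2, 3, 4, 5; n runs 6, 9, 12, 15; J runs 1, 3, 5, 7 — each is linear in n (n = 1, 2, …).
For the next term, n = 5, so the run lengths are 21, 6, 18, 9.

zzzzzzzzzzzzzzzzzzzzzHHHHHHnnnnnnnnnnnnnnnnnnJJJJJJJJJ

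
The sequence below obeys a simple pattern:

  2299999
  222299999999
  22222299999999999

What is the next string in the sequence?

The n-th term is 2n 2's then 3n+2 9's (n = 1, 2, …).
Setting n = 4 gives 8, 14 characters in each block.

2222222299999999999999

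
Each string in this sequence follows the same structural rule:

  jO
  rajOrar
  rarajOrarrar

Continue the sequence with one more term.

Every step adds ra to the front and rar to the end of the previous string.
So the next term is ra·rarajOrarrar·rar.

rararajOrarrarrar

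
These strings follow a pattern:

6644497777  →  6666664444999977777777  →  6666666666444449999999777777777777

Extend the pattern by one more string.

6666666666666644444499999999997777777777777777

Reading off run lengths: 6 runs 2, 6, 10; 4 runs 3, 4, 5; 9 runs 1, 4, 7; 7 runs 4, 8, 12 — each is linear in n (n = 1, 2, …).
For the next term, n = 4, so the run lengths are 14, 6, 10, 16.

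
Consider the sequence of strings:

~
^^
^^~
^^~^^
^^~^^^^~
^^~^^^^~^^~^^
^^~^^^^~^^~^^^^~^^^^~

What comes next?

^^~^^^^~^^~^^^^~^^^^~^^~^^^^~^^~^^

Each term (from the third on) is the previous term followed by the one before it: term 3 = ^^·~ = ^^~.
Continuing: ^^~^^^^~^^~^^^^~^^^^~ · ^^~^^^^~^^~^^ gives term 8.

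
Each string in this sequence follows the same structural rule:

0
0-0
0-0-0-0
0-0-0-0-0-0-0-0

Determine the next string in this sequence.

0-0-0-0-0-0-0-0-0-0-0-0-0-0-0-0

Each string is two copies of the previous one joined by '-'.
One more doubling of 0-0-0-0-0-0-0-0 gives the answer.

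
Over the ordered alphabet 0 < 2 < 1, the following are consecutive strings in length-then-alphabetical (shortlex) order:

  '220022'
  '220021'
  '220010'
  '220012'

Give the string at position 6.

Advancing 2 positions from 220012 through 220012 → 220011 reaches term 6.

220200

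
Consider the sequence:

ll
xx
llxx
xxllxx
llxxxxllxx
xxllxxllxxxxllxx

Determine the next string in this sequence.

From term 3 onward, concatenate the second-to-last term with the last: ll·xx = llxx, xx·llxx = xxllxx, …
The next term joins llxxxxllxx and xxllxxllxxxxllxx.

llxxxxllxxxxllxxllxxxxllxx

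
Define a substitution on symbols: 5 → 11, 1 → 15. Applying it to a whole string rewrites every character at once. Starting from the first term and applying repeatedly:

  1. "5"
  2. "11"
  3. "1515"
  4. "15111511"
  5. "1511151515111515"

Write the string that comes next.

15111515151115111511151515111511

Applying the rule to each of the 16 symbols of 1511151515111515 gives the pieces 15 11 15 15 15 11 15 11 15 11 15 15 15 11 15 11, which concatenate to the answer.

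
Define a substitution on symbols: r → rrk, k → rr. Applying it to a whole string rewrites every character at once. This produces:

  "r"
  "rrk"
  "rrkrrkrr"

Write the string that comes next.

Expanding rrkrrkrr: r→rrk, r→rrk, k→rr, r→rrk, r→rrk, k→rr, r→rrk, r→rrk. Concatenated: rrk rrk rr rrk rrk rr rrk rrk.

rrkrrkrrrrkrrkrrrrkrrk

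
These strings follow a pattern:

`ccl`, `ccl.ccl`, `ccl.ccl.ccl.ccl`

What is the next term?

ccl.ccl.ccl.ccl.ccl.ccl.ccl.ccl

s(k+1) = s(k)·.·s(k) — each term doubles the last with '.' between the halves.
One more doubling of ccl.ccl.ccl.ccl gives the answer.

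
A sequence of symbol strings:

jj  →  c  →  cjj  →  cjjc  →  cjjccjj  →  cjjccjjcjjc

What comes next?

Each term (from the third on) is the previous term followed by the one before it: term 3 = c·jj = cjj.
So term 7 is cjjccjjcjjc·cjjccjj.

cjjccjjcjjccjjccjj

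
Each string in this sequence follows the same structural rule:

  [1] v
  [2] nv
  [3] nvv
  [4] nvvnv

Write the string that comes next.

nvvnvnvv

Each term (from the third on) is the previous term followed by the one before it: term 3 = nv·v = nvv.
The next term joins nvvnv and nvv.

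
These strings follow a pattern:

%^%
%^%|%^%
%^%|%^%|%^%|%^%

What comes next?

%^%|%^%|%^%|%^%|%^%|%^%|%^%|%^%

Every step duplicates the string with '|' between the halves.
So the next term is two copies of %^%|%^%|%^%|%^% with '|' between the halves.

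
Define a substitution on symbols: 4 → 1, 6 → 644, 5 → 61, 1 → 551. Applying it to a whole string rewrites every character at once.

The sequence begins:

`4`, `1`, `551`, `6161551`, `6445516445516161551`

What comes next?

Rewriting the 19 symbols of 6445516445516161551 one by one yields 644 1 1 61 61 551 644 1 1 61 61 551 644 551 644 551 61 61 551; concatenated:

6441161615516441161615516445516445516161551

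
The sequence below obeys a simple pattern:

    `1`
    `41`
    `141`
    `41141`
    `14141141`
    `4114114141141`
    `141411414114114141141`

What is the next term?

This is a Fibonacci-style word recurrence s(k) = s(k−2)·s(k−1): e.g. 1·41 = 141.
The next term joins 4114114141141 and 141411414114114141141.

4114114141141141411414114114141141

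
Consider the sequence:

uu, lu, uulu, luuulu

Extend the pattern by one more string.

uululuuulu

This is a Fibonacci-style word recurrence s(k) = s(k−2)·s(k−1): e.g. uu·lu = uulu.
So term 5 is uulu·luuulu.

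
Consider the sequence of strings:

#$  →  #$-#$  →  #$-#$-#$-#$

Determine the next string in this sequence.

s(k+1) = s(k)·-·s(k) — each term doubles the last with '-' between the halves.
So the next term is two copies of #$-#$-#$-#$ with '-' between the halves.

#$-#$-#$-#$-#$-#$-#$-#$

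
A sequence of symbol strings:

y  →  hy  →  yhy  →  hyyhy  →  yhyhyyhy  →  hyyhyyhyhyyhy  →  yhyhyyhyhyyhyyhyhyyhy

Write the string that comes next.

hyyhyyhyhyyhyyhyhyyhyhyyhyyhyhyyhy

From term 3 onward, concatenate the second-to-last term with the last: y·hy = yhy, hy·yhy = hyyhy, …
The next term joins hyyhyyhyhyyhy and yhyhyyhyhyyhyyhyhyyhy.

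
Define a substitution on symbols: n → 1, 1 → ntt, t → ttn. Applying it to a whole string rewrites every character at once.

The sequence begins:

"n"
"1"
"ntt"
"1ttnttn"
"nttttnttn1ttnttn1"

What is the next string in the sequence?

1ttnttnttnttn1ttnttn1nttttnttn1ttnttn1ntt

φ(nttttnttn1ttnttn1) expands symbol-by-symbol to 1 ttn ttn ttn ttn 1 ttn ttn 1 ntt ttn ttn 1 ttn ttn 1 ntt; joining the 17 pieces gives the next term.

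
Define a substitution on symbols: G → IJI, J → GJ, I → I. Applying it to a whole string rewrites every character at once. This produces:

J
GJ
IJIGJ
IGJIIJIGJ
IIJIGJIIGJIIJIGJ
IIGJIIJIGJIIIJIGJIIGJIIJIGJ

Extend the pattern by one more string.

Rewriting the 27 symbols of IIGJIIJIGJIIIJIGJIIGJIIJIGJ one by one yields I I IJI GJ I I GJ I IJI GJ I I I GJ I IJI GJ I I IJI GJ I I GJ I IJI GJ; concatenated:

IIIJIGJIIGJIIJIGJIIIGJIIJIGJIIIJIGJIIGJIIJIGJ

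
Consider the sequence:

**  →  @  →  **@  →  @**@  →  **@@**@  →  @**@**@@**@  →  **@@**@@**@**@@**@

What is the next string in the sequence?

@**@**@@**@**@@**@@**@**@@**@

Each term (from the third on) is the two preceding terms concatenated in order: term 3 = **·@ = **@.
So term 8 is @**@**@@**@·**@@**@@**@**@@**@.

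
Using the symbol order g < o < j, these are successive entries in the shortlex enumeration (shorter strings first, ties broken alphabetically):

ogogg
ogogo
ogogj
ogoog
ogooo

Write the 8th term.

Continuing the enumeration 3 steps past ogooo: ogooo → ogooj → ogojg → (answer).

ogojo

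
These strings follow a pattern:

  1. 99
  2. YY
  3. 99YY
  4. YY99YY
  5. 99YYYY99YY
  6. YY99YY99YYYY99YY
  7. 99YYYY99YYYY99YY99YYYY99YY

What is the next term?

Each term (from the third on) is the two preceding terms concatenated in order: term 3 = 99·YY = 99YY.
So term 8 is YY99YY99YYYY99YY·99YYYY99YYYY99YY99YYYY99YY.

YY99YY99YYYY99YY99YYYY99YYYY99YY99YYYY99YY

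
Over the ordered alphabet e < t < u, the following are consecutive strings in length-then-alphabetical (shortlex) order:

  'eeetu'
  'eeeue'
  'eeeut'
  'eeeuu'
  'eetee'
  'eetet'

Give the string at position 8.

eette

Advancing 2 positions from eetet through eetet → eeteu reaches term 8.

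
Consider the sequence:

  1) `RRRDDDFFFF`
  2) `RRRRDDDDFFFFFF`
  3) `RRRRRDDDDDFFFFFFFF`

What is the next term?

The n-th term is n+1 R's then n+1 D's then 2n F's, where the shown terms are n = 2, 3, 4.
At n = 5 the blocks have lengths 6, 6, 10.

RRRRRRDDDDDDFFFFFFFFFF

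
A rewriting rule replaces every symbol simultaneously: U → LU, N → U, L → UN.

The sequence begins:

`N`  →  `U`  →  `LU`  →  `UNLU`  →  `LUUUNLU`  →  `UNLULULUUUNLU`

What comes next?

Rewriting the 13 symbols of UNLULULUUUNLU one by one yields LU U UN LU UN LU UN LU LU LU U UN LU; concatenated:

LUUUNLUUNLUUNLULULUUUNLU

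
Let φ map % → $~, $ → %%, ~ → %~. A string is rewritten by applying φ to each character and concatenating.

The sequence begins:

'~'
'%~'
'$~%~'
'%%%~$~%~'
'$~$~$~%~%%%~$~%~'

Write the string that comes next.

Rewriting the 16 symbols of $~$~$~%~%%%~$~%~ one by one yields %% %~ %% %~ %% %~ $~ %~ $~ $~ $~ %~ %% %~ $~ %~; concatenated:

%%%~%%%~%%%~$~%~$~$~$~%~%%%~$~%~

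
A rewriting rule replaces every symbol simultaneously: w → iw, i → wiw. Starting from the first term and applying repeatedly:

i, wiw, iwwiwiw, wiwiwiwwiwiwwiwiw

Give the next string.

Rewriting the 17 symbols of wiwiwiwwiwiwwiwiw one by one yields iw wiw iw wiw iw wiw iw iw wiw iw wiw iw iw wiw iw wiw iw; concatenated:

iwwiwiwwiwiwwiwiwiwwiwiwwiwiwiwwiwiwwiwiw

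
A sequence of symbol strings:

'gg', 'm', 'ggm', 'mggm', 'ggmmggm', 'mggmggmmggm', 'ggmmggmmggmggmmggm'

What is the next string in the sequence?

mggmggmmggmggmmggmmggmggmmggm

From term 3 onward, concatenate the second-to-last term with the last: gg·m = ggm, m·ggm = mggm, …
Continuing: mggmggmmggm · ggmmggmmggmggmmggm gives term 8.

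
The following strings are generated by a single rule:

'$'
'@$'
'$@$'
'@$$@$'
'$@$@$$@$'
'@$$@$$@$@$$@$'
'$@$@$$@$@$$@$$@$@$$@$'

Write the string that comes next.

@$$@$$@$@$$@$$@$@$$@$@$$@$$@$@$$@$

From term 3 onward, concatenate the second-to-last term with the last: $·@$ = $@$, @$·$@$ = @$$@$, …
The next term joins @$$@$$@$@$$@$ and $@$@$$@$@$$@$$@$@$$@$.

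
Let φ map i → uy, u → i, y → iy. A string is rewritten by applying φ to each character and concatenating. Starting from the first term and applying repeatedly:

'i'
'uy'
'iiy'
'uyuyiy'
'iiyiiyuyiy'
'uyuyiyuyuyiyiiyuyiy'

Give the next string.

iiyiiyuyiyiiyiiyuyiyuyuyiyiiyuyiy

Replace each of the 19 characters of uyuyiyuyuyiyiiyuyiy in place — i iy i iy uy iy i iy i iy uy iy uy uy iy i iy uy iy — and concatenate.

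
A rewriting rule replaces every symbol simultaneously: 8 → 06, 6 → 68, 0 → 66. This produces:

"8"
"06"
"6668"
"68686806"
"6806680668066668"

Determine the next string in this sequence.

φ(6806680668066668) expands symbol-by-symbol to 68 06 66 68 68 06 66 68 68 06 66 68 68 68 68 06; joining the 16 pieces gives the next term.

68066668680666686806666868686806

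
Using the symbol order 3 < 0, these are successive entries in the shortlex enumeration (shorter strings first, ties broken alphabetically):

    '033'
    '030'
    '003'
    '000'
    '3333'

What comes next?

Find the rightmost character of 3333 below 0, bump it to the next letter, and reset everything to its right to 3.

3330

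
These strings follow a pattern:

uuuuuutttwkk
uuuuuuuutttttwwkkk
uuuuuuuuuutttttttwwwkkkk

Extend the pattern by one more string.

uuuuuuuuuuuutttttttttwwwwkkkkk

The n-th term is 2n+2 u's then 2n-1 t's then n-1 w's then n k's, where the shown terms are n = 2, 3, 4.
Setting n = 5 gives 12, 9, 4, 5 characters in each block.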